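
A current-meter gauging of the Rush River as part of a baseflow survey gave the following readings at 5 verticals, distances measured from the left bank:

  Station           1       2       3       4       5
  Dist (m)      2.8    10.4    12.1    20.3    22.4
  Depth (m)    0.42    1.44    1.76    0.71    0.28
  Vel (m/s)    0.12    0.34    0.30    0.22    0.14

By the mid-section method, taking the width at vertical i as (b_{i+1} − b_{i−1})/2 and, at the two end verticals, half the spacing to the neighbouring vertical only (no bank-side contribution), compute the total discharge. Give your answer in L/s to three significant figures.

w_1 = (10.4 − 2.8)/2 = 3.8 m; q_1 = 0.12 × 0.42 × 3.8 = 0.1915 m³/s
w_2 = (12.1 − 2.8)/2 = 4.65 m; q_2 = 0.34 × 1.44 × 4.65 = 2.277 m³/s
w_3 = (20.3 − 10.4)/2 = 4.95 m; q_3 = 0.30 × 1.76 × 4.95 = 2.614 m³/s
w_4 = (22.4 − 12.1)/2 = 5.15 m; q_4 = 0.22 × 0.71 × 5.15 = 0.8044 m³/s
w_5 = (22.4 − 20.3)/2 = 1.05 m; q_5 = 0.14 × 0.28 × 1.05 = 0.04116 m³/s
Q = Σ qᵢ = 5.927 m³/s
= 5.927 × 1000 = 5927 L/s

5930 L/s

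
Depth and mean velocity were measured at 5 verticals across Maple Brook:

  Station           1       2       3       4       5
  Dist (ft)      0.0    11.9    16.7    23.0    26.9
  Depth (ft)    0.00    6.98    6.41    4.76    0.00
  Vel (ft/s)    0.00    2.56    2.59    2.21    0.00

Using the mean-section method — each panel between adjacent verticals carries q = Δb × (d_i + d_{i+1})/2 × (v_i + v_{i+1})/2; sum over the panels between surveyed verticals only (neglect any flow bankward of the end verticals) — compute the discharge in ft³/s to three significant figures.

Panel 1-2: Δb = 11.9 ft, d̄ = (0.00+6.98)/2 = 3.49, v̄ = (0.00+2.56)/2 = 1.28 → q = 11.9×3.49×1.28 = 53.16 ft³/s
Panel 2-3: Δb = 4.8 ft, d̄ = (6.98+6.41)/2 = 6.695, v̄ = (2.56+2.59)/2 = 2.575 → q = 4.8×6.695×2.575 = 82.75 ft³/s
Panel 3-4: Δb = 6.3 ft, d̄ = (6.41+4.76)/2 = 5.585, v̄ = (2.59+2.21)/2 = 2.4 → q = 6.3×5.585×2.4 = 84.45 ft³/s
Panel 4-5: Δb = 3.9 ft, d̄ = (4.76+0.00)/2 = 2.38, v̄ = (2.21+0.00)/2 = 1.105 → q = 3.9×2.38×1.105 = 10.26 ft³/s
Q = Σ q = 230.6 ft³/s

231 ft³/s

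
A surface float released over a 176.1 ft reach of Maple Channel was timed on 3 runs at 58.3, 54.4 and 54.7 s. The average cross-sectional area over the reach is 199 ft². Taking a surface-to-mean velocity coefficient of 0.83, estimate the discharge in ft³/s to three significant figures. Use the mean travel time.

521 ft³/s

t̄ = (58.3 + 54.4 + 54.7) / 3 = 55.8 s
v_surface = L / t̄ = 176.1 / 55.8 = 3.156 ft/s
v_mean = 0.83 × 3.156 = 2.619 ft/s
Q = A × v_mean = 199 × 2.619 = 521.3 ft³/s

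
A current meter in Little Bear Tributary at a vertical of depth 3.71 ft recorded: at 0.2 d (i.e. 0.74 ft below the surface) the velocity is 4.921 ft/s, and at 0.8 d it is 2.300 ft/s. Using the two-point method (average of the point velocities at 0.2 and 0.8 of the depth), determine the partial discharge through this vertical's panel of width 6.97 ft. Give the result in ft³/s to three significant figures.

v̄ = (4.921 + 2.300) / 2 = 3.611 ft/s
q = v̄ × d × w = 3.611 × 3.71 × 6.97 = 93.36 ft³/s

93.4 ft³/s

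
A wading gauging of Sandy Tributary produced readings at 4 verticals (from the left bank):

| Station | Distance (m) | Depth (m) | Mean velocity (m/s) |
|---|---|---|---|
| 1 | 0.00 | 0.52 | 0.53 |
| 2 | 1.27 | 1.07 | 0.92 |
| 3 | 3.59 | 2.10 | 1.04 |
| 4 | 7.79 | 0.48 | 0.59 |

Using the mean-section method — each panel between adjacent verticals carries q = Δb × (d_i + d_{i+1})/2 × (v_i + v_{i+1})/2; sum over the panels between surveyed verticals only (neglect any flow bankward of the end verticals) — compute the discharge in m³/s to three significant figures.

Panel 1-2: Δb = 1.27 m, d̄ = (0.52+1.07)/2 = 0.795, v̄ = (0.53+0.92)/2 = 0.725 → q = 1.27×0.795×0.725 = 0.7320 m³/s
Panel 2-3: Δb = 2.32 m, d̄ = (1.07+2.10)/2 = 1.585, v̄ = (0.92+1.04)/2 = 0.98 → q = 2.32×1.585×0.98 = 3.604 m³/s
Panel 3-4: Δb = 4.2 m, d̄ = (2.10+0.48)/2 = 1.29, v̄ = (1.04+0.59)/2 = 0.815 → q = 4.2×1.29×0.815 = 4.416 m³/s
Q = Σ q = 8.751 m³/s

8.75 m³/s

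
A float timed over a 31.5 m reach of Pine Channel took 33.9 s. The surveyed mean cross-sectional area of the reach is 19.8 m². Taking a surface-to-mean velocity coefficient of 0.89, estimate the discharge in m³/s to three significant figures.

v_surface = L / t̄ = 31.5 / 33.9 = 0.9292 m/s
v_mean = 0.89 × 0.9292 = 0.8270 m/s
Q = A × v_mean = 19.8 × 0.8270 = 16.37 m³/s

16.4 m³/s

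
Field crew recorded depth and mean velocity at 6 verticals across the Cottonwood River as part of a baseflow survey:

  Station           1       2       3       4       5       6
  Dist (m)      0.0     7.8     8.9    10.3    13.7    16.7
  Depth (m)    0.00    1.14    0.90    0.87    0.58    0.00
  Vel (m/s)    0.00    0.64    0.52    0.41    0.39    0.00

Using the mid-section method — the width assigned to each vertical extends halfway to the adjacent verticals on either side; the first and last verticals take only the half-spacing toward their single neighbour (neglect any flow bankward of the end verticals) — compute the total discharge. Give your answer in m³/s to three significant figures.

5.41 m³/s

w_2 = (8.9 − 0.0)/2 = 4.45 m; q_2 = 0.64 × 1.14 × 4.45 = 3.247 m³/s
w_3 = (10.3 − 7.8)/2 = 1.25 m; q_3 = 0.52 × 0.90 × 1.25 = 0.5850 m³/s
w_4 = (13.7 − 8.9)/2 = 2.4 m; q_4 = 0.41 × 0.87 × 2.4 = 0.8561 m³/s
w_5 = (16.7 − 10.3)/2 = 3.2 m; q_5 = 0.39 × 0.58 × 3.2 = 0.7238 m³/s
Stations 1, 6 contribute zero (depth or velocity is 0).
Q = Σ qᵢ = 5.412 m³/s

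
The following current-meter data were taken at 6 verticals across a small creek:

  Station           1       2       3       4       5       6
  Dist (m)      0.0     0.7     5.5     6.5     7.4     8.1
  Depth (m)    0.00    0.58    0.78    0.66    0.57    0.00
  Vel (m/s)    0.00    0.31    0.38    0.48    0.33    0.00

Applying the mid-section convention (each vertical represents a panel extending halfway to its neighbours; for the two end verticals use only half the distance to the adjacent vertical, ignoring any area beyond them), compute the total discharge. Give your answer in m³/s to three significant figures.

1.81 m³/s

w_2 = (5.5 − 0.0)/2 = 2.75 m; q_2 = 0.31 × 0.58 × 2.75 = 0.4945 m³/s
w_3 = (6.5 − 0.7)/2 = 2.9 m; q_3 = 0.38 × 0.78 × 2.9 = 0.8596 m³/s
w_4 = (7.4 − 5.5)/2 = 0.95 m; q_4 = 0.48 × 0.66 × 0.95 = 0.3010 m³/s
w_5 = (8.1 − 6.5)/2 = 0.8 m; q_5 = 0.33 × 0.57 × 0.8 = 0.1505 m³/s
Stations 1, 6 contribute zero (depth or velocity is 0).
Q = Σ qᵢ = 1.805 m³/s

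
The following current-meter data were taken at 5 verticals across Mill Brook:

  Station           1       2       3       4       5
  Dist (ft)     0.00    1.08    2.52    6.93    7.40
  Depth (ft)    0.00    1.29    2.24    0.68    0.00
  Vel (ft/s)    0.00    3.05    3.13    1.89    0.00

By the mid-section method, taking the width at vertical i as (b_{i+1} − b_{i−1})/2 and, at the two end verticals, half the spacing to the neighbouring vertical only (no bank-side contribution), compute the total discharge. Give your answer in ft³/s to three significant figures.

28.6 ft³/s

w_2 = (2.52 − 0.00)/2 = 1.26 ft; q_2 = 3.05 × 1.29 × 1.26 = 4.957 ft³/s
w_3 = (6.93 − 1.08)/2 = 2.925 ft; q_3 = 3.13 × 2.24 × 2.925 = 20.51 ft³/s
w_4 = (7.40 − 2.52)/2 = 2.44 ft; q_4 = 1.89 × 0.68 × 2.44 = 3.136 ft³/s
Stations 1, 5 contribute zero (depth or velocity is 0).
Q = Σ qᵢ = 28.60 ft³/s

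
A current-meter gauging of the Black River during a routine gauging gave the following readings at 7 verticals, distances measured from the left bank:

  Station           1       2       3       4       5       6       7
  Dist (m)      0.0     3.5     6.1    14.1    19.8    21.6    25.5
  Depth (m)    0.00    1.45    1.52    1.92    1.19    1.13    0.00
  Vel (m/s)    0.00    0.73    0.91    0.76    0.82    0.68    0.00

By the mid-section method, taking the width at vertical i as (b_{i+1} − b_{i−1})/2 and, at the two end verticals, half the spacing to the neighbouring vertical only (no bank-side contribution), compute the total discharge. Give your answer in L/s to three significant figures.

w_2 = (6.1 − 0.0)/2 = 3.05 m; q_2 = 0.73 × 1.45 × 3.05 = 3.228 m³/s
w_3 = (14.1 − 3.5)/2 = 5.3 m; q_3 = 0.91 × 1.52 × 5.3 = 7.331 m³/s
w_4 = (19.8 − 6.1)/2 = 6.85 m; q_4 = 0.76 × 1.92 × 6.85 = 9.996 m³/s
w_5 = (21.6 − 14.1)/2 = 3.75 m; q_5 = 0.82 × 1.19 × 3.75 = 3.659 m³/s
w_6 = (25.5 − 19.8)/2 = 2.85 m; q_6 = 0.68 × 1.13 × 2.85 = 2.190 m³/s
Stations 1, 7 contribute zero (depth or velocity is 0).
Q = Σ qᵢ = 26.40 m³/s
= 26.40 × 1000 = 26400 L/s

26400 L/s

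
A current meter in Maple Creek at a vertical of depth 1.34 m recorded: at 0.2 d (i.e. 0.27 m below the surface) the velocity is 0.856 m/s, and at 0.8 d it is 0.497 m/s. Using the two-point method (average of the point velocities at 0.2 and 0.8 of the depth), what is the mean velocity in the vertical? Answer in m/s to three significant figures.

v̄ = (0.856 + 0.497) / 2 = 0.6765 m/s

0.677 m/s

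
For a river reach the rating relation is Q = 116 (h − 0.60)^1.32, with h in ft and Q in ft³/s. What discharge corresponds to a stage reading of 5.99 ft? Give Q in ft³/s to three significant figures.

1070 ft³/s

Q = 116 × (5.99 − 0.60)^1.32 = 116 × 5.39^1.32 = 1072 ft³/s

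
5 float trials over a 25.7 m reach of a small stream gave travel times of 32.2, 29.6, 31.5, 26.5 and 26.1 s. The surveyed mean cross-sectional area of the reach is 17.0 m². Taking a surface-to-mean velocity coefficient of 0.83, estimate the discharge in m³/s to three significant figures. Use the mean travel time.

t̄ = (32.2 + 29.6 + 31.5 + 26.5 + 26.1) / 5 = 29.18 s
v_surface = L / t̄ = 25.7 / 29.18 = 0.8807 m/s
v_mean = 0.83 × 0.8807 = 0.7310 m/s
Q = A × v_mean = 17.0 × 0.7310 = 12.43 m³/s

12.4 m³/s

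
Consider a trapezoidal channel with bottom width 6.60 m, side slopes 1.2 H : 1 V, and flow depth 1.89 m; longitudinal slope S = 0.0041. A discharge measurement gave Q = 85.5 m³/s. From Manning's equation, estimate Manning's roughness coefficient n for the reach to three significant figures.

A = (b + z·y)·y = (6.60 + 1.2×1.89)×1.89 = 16.76 m²
P = b + 2y√(1+z²) = 6.60 + 2×1.89×√(1+1.2²) = 12.50 m
R = A/P = 16.76/12.50 = 1.340 m
n = (1/Q)·A·R^(2/3)·S^(1/2) = (1/85.5) × 16.76 × 1.216 × 0.06403 = 0.01526

0.0153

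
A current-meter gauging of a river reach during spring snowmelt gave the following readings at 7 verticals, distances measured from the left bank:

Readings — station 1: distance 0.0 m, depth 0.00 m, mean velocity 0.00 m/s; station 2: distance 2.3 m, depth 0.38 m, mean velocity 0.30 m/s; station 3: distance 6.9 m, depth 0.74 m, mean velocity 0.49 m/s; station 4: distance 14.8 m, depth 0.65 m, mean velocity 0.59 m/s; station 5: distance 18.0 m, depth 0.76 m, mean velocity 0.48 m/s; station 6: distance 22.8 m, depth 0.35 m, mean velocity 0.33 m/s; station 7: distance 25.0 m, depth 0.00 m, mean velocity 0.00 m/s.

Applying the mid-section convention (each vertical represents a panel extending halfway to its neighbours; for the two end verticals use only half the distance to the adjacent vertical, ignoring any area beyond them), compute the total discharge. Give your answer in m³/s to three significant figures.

6.65 m³/s

w_2 = (6.9 − 0.0)/2 = 3.45 m; q_2 = 0.30 × 0.38 × 3.45 = 0.3933 m³/s
w_3 = (14.8 − 2.3)/2 = 6.25 m; q_3 = 0.49 × 0.74 × 6.25 = 2.266 m³/s
w_4 = (18.0 − 6.9)/2 = 5.55 m; q_4 = 0.59 × 0.65 × 5.55 = 2.128 m³/s
w_5 = (22.8 − 14.8)/2 = 4 m; q_5 = 0.48 × 0.76 × 4 = 1.459 m³/s
w_6 = (25.0 − 18.0)/2 = 3.5 m; q_6 = 0.33 × 0.35 × 3.5 = 0.4043 m³/s
Stations 1, 7 contribute zero (depth or velocity is 0).
Q = Σ qᵢ = 6.651 m³/s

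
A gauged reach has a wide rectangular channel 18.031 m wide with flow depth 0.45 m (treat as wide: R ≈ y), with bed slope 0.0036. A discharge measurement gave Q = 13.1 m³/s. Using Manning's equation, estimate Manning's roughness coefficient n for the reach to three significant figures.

0.0218

A = b·y = 18.031 × 0.45 = 8.114 m²
Wide channel: R ≈ y = 0.45 m
n = (1/Q)·A·R^(2/3)·S^(1/2) = (1/13.1) × 8.114 × 0.5872 × 0.06000 = 0.02182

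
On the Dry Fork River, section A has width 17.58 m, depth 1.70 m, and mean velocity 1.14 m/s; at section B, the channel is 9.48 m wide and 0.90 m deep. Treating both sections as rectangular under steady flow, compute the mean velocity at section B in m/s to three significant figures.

Q = A₁V₁ = (17.58×1.70) × 1.14 = 34.07 m³/s
A₂ = 9.48 × 0.90 = 8.532 m²
V₂ = Q/A₂ = 34.07/8.532 = 3.993 m/s

3.99 m/s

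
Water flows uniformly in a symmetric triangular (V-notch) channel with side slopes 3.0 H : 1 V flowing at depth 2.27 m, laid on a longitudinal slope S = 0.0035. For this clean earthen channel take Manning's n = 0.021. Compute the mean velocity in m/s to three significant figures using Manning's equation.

A = z·y² = 3.0×2.27² = 15.46 m²
P = 2y√(1+z²) = 2×2.27×√(1+3.0²) = 14.36 m
R = A/P = 15.46/14.36 = 1.077 m
Q = (1/n)·A·R^(2/3)·S^(1/2) = (1/0.021) × 15.46 × 1.077^(2/3) × 0.0035^(1/2) = 45.75 m³/s
V = Q/A = 45.75/15.46 = 2.960 m/s

2.96 m/s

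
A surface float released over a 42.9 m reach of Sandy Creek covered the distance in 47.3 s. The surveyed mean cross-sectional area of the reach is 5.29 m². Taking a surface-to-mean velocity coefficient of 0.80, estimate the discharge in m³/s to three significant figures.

3.84 m³/s

v_surface = L / t̄ = 42.9 / 47.3 = 0.9070 m/s
v_mean = 0.80 × 0.9070 = 0.7256 m/s
Q = A × v_mean = 5.29 × 0.7256 = 3.838 m³/s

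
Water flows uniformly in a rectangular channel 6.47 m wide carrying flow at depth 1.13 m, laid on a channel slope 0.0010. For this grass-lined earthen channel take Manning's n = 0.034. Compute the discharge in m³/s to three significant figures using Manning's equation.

6.04 m³/s

A = b·y = 6.47 × 1.13 = 7.311 m²
P = b + 2y = 6.47 + 2×1.13 = 8.730 m
R = A/P = 7.311/8.730 = 0.8375 m
Q = (1/n)·A·R^(2/3)·S^(1/2) = (1/0.034) × 7.311 × 0.8375^(2/3) × 0.0010^(1/2) = 6.042 m³/s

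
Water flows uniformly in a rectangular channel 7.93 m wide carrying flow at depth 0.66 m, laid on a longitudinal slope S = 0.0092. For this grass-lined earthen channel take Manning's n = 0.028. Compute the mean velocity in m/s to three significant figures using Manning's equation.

A = b·y = 7.93 × 0.66 = 5.234 m²
P = b + 2y = 7.93 + 2×0.66 = 9.250 m
R = A/P = 5.234/9.250 = 0.5658 m
Q = (1/n)·A·R^(2/3)·S^(1/2) = (1/0.028) × 5.234 × 0.5658^(2/3) × 0.0092^(1/2) = 12.27 m³/s
V = Q/A = 12.27/5.234 = 2.343 m/s

2.34 m/s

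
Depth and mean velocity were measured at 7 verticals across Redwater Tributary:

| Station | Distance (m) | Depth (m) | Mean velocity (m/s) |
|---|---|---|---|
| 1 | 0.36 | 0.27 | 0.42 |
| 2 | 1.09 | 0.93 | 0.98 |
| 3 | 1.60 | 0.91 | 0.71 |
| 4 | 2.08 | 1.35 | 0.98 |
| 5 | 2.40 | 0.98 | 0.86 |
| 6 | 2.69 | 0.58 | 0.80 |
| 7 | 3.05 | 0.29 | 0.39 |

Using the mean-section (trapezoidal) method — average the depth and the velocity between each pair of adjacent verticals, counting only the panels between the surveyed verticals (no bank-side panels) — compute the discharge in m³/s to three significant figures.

Panel 1-2: Δb = 0.73 m, d̄ = (0.27+0.93)/2 = 0.6, v̄ = (0.42+0.98)/2 = 0.7 → q = 0.73×0.6×0.7 = 0.3066 m³/s
Panel 2-3: Δb = 0.51 m, d̄ = (0.93+0.91)/2 = 0.92, v̄ = (0.98+0.71)/2 = 0.845 → q = 0.51×0.92×0.845 = 0.3965 m³/s
Panel 3-4: Δb = 0.48 m, d̄ = (0.91+1.35)/2 = 1.13, v̄ = (0.71+0.98)/2 = 0.845 → q = 0.48×1.13×0.845 = 0.4583 m³/s
Panel 4-5: Δb = 0.32 m, d̄ = (1.35+0.98)/2 = 1.165, v̄ = (0.98+0.86)/2 = 0.92 → q = 0.32×1.165×0.92 = 0.3430 m³/s
Panel 5-6: Δb = 0.29 m, d̄ = (0.98+0.58)/2 = 0.78, v̄ = (0.86+0.80)/2 = 0.83 → q = 0.29×0.78×0.83 = 0.1877 m³/s
Panel 6-7: Δb = 0.36 m, d̄ = (0.58+0.29)/2 = 0.435, v̄ = (0.80+0.39)/2 = 0.595 → q = 0.36×0.435×0.595 = 0.09318 m³/s
Q = Σ q = 1.785 m³/s

1.79 m³/s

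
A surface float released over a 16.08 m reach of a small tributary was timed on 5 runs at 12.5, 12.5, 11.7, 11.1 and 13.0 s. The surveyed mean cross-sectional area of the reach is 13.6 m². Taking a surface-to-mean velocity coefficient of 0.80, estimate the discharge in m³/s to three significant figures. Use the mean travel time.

14.4 m³/s

t̄ = (12.5 + 12.5 + 11.7 + 11.1 + 13.0) / 5 = 12.16 s
v_surface = L / t̄ = 16.08 / 12.16 = 1.322 m/s
v_mean = 0.80 × 1.322 = 1.058 m/s
Q = A × v_mean = 13.6 × 1.058 = 14.39 m³/s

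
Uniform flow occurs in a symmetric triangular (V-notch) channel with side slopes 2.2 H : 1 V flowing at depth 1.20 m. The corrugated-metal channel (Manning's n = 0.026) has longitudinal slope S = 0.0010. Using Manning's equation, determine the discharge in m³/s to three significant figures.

A = z·y² = 2.2×1.20² = 3.168 m²
P = 2y√(1+z²) = 2×1.20×√(1+2.2²) = 5.800 m
R = A/P = 3.168/5.800 = 0.5462 m
Q = (1/n)·A·R^(2/3)·S^(1/2) = (1/0.026) × 3.168 × 0.5462^(2/3) × 0.0010^(1/2) = 2.575 m³/s

2.57 m³/s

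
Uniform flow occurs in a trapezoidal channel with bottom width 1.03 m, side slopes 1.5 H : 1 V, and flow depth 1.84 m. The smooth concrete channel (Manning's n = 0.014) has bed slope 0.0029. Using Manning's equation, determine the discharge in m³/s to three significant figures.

A = (b + z·y)·y = (1.03 + 1.5×1.84)×1.84 = 6.974 m²
P = b + 2y√(1+z²) = 1.03 + 2×1.84×√(1+1.5²) = 7.664 m
R = A/P = 6.974/7.664 = 0.9099 m
Q = (1/n)·A·R^(2/3)·S^(1/2) = (1/0.014) × 6.974 × 0.9099^(2/3) × 0.0029^(1/2) = 25.19 m³/s

25.2 m³/s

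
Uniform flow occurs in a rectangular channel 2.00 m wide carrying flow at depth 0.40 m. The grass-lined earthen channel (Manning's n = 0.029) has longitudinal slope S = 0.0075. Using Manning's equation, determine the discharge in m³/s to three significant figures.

A = b·y = 2.00 × 0.40 = 0.8000 m²
P = b + 2y = 2.00 + 2×0.40 = 2.800 m
R = A/P = 0.8000/2.800 = 0.2857 m
Q = (1/n)·A·R^(2/3)·S^(1/2) = (1/0.029) × 0.8000 × 0.2857^(2/3) × 0.0075^(1/2) = 1.036 m³/s

1.04 m³/s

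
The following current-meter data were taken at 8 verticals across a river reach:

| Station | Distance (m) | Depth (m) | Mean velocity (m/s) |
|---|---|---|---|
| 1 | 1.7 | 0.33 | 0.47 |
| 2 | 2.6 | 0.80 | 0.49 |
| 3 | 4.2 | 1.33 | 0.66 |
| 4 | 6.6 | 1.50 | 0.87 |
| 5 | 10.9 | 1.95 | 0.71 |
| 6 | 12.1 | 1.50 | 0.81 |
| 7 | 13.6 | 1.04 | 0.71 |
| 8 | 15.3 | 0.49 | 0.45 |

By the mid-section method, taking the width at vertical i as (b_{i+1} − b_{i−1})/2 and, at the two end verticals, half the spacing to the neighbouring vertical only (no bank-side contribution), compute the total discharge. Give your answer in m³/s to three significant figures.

13.5 m³/s

w_1 = (2.6 − 1.7)/2 = 0.45 m; q_1 = 0.47 × 0.33 × 0.45 = 0.06980 m³/s
w_2 = (4.2 − 1.7)/2 = 1.25 m; q_2 = 0.49 × 0.80 × 1.25 = 0.4900 m³/s
w_3 = (6.6 − 2.6)/2 = 2 m; q_3 = 0.66 × 1.33 × 2 = 1.756 m³/s
w_4 = (10.9 − 4.2)/2 = 3.35 m; q_4 = 0.87 × 1.50 × 3.35 = 4.372 m³/s
w_5 = (12.1 − 6.6)/2 = 2.75 m; q_5 = 0.71 × 1.95 × 2.75 = 3.807 m³/s
w_6 = (13.6 − 10.9)/2 = 1.35 m; q_6 = 0.81 × 1.50 × 1.35 = 1.640 m³/s
w_7 = (15.3 − 12.1)/2 = 1.6 m; q_7 = 0.71 × 1.04 × 1.6 = 1.181 m³/s
w_8 = (15.3 − 13.6)/2 = 0.85 m; q_8 = 0.45 × 0.49 × 0.85 = 0.1874 m³/s
Q = Σ qᵢ = 13.50 m³/s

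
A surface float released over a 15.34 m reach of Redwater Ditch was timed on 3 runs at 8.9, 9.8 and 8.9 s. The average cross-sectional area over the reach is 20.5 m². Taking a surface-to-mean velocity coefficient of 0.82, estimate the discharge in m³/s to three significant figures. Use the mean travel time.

t̄ = (8.9 + 9.8 + 8.9) / 3 = 9.2 s
v_surface = L / t̄ = 15.34 / 9.2 = 1.667 m/s
v_mean = 0.82 × 1.667 = 1.367 m/s
Q = A × v_mean = 20.5 × 1.367 = 28.03 m³/s

28.0 m³/s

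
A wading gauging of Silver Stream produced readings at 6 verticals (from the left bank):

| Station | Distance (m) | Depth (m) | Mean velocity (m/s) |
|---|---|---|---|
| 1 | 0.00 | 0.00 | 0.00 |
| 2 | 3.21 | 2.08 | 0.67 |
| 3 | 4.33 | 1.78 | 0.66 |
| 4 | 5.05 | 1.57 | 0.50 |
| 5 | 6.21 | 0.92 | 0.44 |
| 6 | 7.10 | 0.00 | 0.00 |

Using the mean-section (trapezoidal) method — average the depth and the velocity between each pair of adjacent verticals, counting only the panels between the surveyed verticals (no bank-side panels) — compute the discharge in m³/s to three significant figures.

Panel 1-2: Δb = 3.21 m, d̄ = (0.00+2.08)/2 = 1.04, v̄ = (0.00+0.67)/2 = 0.335 → q = 3.21×1.04×0.335 = 1.118 m³/s
Panel 2-3: Δb = 1.12 m, d̄ = (2.08+1.78)/2 = 1.93, v̄ = (0.67+0.66)/2 = 0.665 → q = 1.12×1.93×0.665 = 1.437 m³/s
Panel 3-4: Δb = 0.72 m, d̄ = (1.78+1.57)/2 = 1.675, v̄ = (0.66+0.50)/2 = 0.58 → q = 0.72×1.675×0.58 = 0.6995 m³/s
Panel 4-5: Δb = 1.16 m, d̄ = (1.57+0.92)/2 = 1.245, v̄ = (0.50+0.44)/2 = 0.47 → q = 1.16×1.245×0.47 = 0.6788 m³/s
Panel 5-6: Δb = 0.89 m, d̄ = (0.92+0.00)/2 = 0.46, v̄ = (0.44+0.00)/2 = 0.22 → q = 0.89×0.46×0.22 = 0.09007 m³/s
Q = Σ q = 4.024 m³/s

4.02 m³/s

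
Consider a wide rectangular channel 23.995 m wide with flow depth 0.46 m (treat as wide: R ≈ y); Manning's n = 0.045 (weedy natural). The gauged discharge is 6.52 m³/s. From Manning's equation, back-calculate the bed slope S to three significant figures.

0.00199

A = b·y = 23.995 × 0.46 = 11.04 m²
Wide channel: R ≈ y = 0.46 m
S = (Q·n / (1·A·R^(2/3)))² = (6.52×0.045 / (1×11.04×0.5959))² = 0.001990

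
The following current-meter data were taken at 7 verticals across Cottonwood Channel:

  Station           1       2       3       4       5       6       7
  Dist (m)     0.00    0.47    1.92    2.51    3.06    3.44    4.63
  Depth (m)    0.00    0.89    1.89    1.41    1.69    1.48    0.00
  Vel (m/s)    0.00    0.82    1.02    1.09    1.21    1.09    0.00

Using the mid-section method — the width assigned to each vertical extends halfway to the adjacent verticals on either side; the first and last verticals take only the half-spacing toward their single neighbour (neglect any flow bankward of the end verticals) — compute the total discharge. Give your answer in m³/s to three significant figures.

w_2 = (1.92 − 0.00)/2 = 0.96 m; q_2 = 0.82 × 0.89 × 0.96 = 0.7006 m³/s
w_3 = (2.51 − 0.47)/2 = 1.02 m; q_3 = 1.02 × 1.89 × 1.02 = 1.966 m³/s
w_4 = (3.06 − 1.92)/2 = 0.57 m; q_4 = 1.09 × 1.41 × 0.57 = 0.8760 m³/s
w_5 = (3.44 − 2.51)/2 = 0.465 m; q_5 = 1.21 × 1.69 × 0.465 = 0.9509 m³/s
w_6 = (4.63 − 3.06)/2 = 0.785 m; q_6 = 1.09 × 1.48 × 0.785 = 1.266 m³/s
Stations 1, 7 contribute zero (depth or velocity is 0).
Q = Σ qᵢ = 5.760 m³/s

5.76 m³/s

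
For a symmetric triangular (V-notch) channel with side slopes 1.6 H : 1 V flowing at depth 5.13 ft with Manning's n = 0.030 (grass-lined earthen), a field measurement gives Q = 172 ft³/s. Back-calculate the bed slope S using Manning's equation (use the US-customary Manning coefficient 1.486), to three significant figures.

A = z·y² = 1.6×5.13² = 42.11 ft²
P = 2y√(1+z²) = 2×5.13×√(1+1.6²) = 19.36 ft
R = A/P = 42.11/19.36 = 2.175 ft
S = (Q·n / (1.486·A·R^(2/3)))² = (172×0.030 / (1.486×42.11×1.679))² = 0.002413

0.00241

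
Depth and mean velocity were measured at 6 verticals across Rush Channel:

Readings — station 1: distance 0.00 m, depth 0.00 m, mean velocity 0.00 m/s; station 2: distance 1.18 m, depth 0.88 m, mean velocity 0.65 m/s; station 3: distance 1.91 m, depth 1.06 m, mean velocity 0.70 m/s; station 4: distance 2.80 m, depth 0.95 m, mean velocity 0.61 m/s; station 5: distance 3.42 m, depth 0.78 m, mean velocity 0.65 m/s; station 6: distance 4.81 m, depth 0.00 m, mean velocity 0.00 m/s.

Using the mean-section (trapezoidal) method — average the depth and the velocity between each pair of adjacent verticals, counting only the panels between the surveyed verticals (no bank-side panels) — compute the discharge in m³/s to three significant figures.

1.75 m³/s

Panel 1-2: Δb = 1.18 m, d̄ = (0.00+0.88)/2 = 0.44, v̄ = (0.00+0.65)/2 = 0.325 → q = 1.18×0.44×0.325 = 0.1687 m³/s
Panel 2-3: Δb = 0.73 m, d̄ = (0.88+1.06)/2 = 0.97, v̄ = (0.65+0.70)/2 = 0.675 → q = 0.73×0.97×0.675 = 0.4780 m³/s
Panel 3-4: Δb = 0.89 m, d̄ = (1.06+0.95)/2 = 1.005, v̄ = (0.70+0.61)/2 = 0.655 → q = 0.89×1.005×0.655 = 0.5859 m³/s
Panel 4-5: Δb = 0.62 m, d̄ = (0.95+0.78)/2 = 0.865, v̄ = (0.61+0.65)/2 = 0.63 → q = 0.62×0.865×0.63 = 0.3379 m³/s
Panel 5-6: Δb = 1.39 m, d̄ = (0.78+0.00)/2 = 0.39, v̄ = (0.65+0.00)/2 = 0.325 → q = 1.39×0.39×0.325 = 0.1762 m³/s
Q = Σ q = 1.747 m³/s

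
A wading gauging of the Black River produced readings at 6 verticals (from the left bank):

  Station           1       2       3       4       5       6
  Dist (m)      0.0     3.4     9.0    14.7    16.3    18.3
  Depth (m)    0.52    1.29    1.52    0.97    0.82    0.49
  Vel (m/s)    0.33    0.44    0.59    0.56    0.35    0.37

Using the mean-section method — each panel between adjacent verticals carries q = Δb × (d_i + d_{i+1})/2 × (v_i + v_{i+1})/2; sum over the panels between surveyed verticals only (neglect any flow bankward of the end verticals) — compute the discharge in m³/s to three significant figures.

10.4 m³/s

Panel 1-2: Δb = 3.4 m, d̄ = (0.52+1.29)/2 = 0.905, v̄ = (0.33+0.44)/2 = 0.385 → q = 3.4×0.905×0.385 = 1.185 m³/s
Panel 2-3: Δb = 5.6 m, d̄ = (1.29+1.52)/2 = 1.405, v̄ = (0.44+0.59)/2 = 0.515 → q = 5.6×1.405×0.515 = 4.052 m³/s
Panel 3-4: Δb = 5.7 m, d̄ = (1.52+0.97)/2 = 1.245, v̄ = (0.59+0.56)/2 = 0.575 → q = 5.7×1.245×0.575 = 4.080 m³/s
Panel 4-5: Δb = 1.6 m, d̄ = (0.97+0.82)/2 = 0.895, v̄ = (0.56+0.35)/2 = 0.455 → q = 1.6×0.895×0.455 = 0.6516 m³/s
Panel 5-6: Δb = 2 m, d̄ = (0.82+0.49)/2 = 0.655, v̄ = (0.35+0.37)/2 = 0.36 → q = 2×0.655×0.36 = 0.4716 m³/s
Q = Σ q = 10.44 m³/s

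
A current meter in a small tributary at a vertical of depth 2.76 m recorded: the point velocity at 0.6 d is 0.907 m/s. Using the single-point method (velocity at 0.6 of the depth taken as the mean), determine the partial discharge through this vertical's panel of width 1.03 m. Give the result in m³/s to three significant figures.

v̄ = v₀.₆ = 0.907 m/s
q = v̄ × d × w = 0.9070 × 2.76 × 1.03 = 2.578 m³/s

2.58 m³/s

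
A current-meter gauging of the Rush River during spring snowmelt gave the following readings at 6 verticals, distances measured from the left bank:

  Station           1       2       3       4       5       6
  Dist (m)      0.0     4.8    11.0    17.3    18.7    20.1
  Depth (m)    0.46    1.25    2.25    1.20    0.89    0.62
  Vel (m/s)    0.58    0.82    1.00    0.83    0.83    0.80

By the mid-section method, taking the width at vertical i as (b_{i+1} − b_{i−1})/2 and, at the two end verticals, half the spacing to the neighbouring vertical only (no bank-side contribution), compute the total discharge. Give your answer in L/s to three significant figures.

25600 L/s

w_1 = (4.8 − 0.0)/2 = 2.4 m; q_1 = 0.58 × 0.46 × 2.4 = 0.6403 m³/s
w_2 = (11.0 − 0.0)/2 = 5.5 m; q_2 = 0.82 × 1.25 × 5.5 = 5.638 m³/s
w_3 = (17.3 − 4.8)/2 = 6.25 m; q_3 = 1.00 × 2.25 × 6.25 = 14.06 m³/s
w_4 = (18.7 − 11.0)/2 = 3.85 m; q_4 = 0.83 × 1.20 × 3.85 = 3.835 m³/s
w_5 = (20.1 − 17.3)/2 = 1.4 m; q_5 = 0.83 × 0.89 × 1.4 = 1.034 m³/s
w_6 = (20.1 − 18.7)/2 = 0.7 m; q_6 = 0.80 × 0.62 × 0.7 = 0.3472 m³/s
Q = Σ qᵢ = 25.56 m³/s
= 25.56 × 1000 = 25560 L/s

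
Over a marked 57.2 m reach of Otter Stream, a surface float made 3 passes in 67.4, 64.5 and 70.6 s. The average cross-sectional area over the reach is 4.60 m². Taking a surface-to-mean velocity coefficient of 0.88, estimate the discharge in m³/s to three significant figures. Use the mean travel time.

3.43 m³/s

t̄ = (67.4 + 64.5 + 70.6) / 3 = 67.5 s
v_surface = L / t̄ = 57.2 / 67.5 = 0.8474 m/s
v_mean = 0.88 × 0.8474 = 0.7457 m/s
Q = A × v_mean = 4.60 × 0.7457 = 3.430 m³/s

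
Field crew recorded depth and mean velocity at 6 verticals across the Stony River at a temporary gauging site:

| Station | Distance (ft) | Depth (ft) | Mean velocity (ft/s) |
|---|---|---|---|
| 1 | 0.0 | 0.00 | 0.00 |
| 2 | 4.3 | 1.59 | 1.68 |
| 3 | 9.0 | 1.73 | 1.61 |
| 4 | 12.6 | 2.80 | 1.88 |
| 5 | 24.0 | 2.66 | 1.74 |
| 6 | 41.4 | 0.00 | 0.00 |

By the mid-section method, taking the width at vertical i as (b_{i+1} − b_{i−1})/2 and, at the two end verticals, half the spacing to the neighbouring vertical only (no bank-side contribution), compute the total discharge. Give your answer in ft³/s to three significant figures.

130 ft³/s

w_2 = (9.0 − 0.0)/2 = 4.5 ft; q_2 = 1.68 × 1.59 × 4.5 = 12.02 ft³/s
w_3 = (12.6 − 4.3)/2 = 4.15 ft; q_3 = 1.61 × 1.73 × 4.15 = 11.56 ft³/s
w_4 = (24.0 − 9.0)/2 = 7.5 ft; q_4 = 1.88 × 2.80 × 7.5 = 39.48 ft³/s
w_5 = (41.4 − 12.6)/2 = 14.4 ft; q_5 = 1.74 × 2.66 × 14.4 = 66.65 ft³/s
Stations 1, 6 contribute zero (depth or velocity is 0).
Q = Σ qᵢ = 129.7 ft³/s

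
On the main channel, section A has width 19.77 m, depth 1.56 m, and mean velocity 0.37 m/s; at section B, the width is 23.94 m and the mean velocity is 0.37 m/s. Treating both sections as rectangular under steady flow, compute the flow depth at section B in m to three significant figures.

Q = A₁V₁ = (19.77×1.56) × 0.37 = 11.41 m³/s
d₂ = Q/(b₂ V₂) = 11.41/(23.94×0.37) = 1.288 m

1.29 m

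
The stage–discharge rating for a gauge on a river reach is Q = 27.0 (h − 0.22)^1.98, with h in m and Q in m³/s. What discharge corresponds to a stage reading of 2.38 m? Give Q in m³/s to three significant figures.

Q = 27.0 × (2.38 − 0.22)^1.98 = 27.0 × 2.16^1.98 = 124.0 m³/s

124 m³/s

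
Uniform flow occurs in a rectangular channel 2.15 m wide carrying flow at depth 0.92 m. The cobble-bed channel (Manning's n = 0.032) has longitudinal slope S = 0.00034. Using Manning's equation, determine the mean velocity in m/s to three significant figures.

A = b·y = 2.15 × 0.92 = 1.978 m²
P = b + 2y = 2.15 + 2×0.92 = 3.990 m
R = A/P = 1.978/3.990 = 0.4957 m
Q = (1/n)·A·R^(2/3)·S^(1/2) = (1/0.032) × 1.978 × 0.4957^(2/3) × 0.00034^(1/2) = 0.7139 m³/s
V = Q/A = 0.7139/1.978 = 0.3609 m/s

0.361 m/s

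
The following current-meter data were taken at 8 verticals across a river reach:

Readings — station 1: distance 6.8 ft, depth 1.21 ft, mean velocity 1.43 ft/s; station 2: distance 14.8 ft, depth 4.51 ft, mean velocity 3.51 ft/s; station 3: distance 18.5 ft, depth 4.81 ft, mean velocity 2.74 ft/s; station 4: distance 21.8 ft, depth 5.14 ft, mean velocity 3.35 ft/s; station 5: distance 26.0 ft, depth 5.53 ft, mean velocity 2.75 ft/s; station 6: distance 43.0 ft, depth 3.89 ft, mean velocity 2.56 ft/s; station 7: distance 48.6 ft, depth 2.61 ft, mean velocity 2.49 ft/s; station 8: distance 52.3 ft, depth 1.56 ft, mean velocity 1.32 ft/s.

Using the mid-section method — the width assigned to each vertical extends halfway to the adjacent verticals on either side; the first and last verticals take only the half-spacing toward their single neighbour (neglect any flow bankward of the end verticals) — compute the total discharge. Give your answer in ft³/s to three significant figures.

w_1 = (14.8 − 6.8)/2 = 4 ft; q_1 = 1.43 × 1.21 × 4 = 6.921 ft³/s
w_2 = (18.5 − 6.8)/2 = 5.85 ft; q_2 = 3.51 × 4.51 × 5.85 = 92.61 ft³/s
w_3 = (21.8 − 14.8)/2 = 3.5 ft; q_3 = 2.74 × 4.81 × 3.5 = 46.13 ft³/s
w_4 = (26.0 − 18.5)/2 = 3.75 ft; q_4 = 3.35 × 5.14 × 3.75 = 64.57 ft³/s
w_5 = (43.0 − 21.8)/2 = 10.6 ft; q_5 = 2.75 × 5.53 × 10.6 = 161.2 ft³/s
w_6 = (48.6 − 26.0)/2 = 11.3 ft; q_6 = 2.56 × 3.89 × 11.3 = 112.5 ft³/s
w_7 = (52.3 − 43.0)/2 = 4.65 ft; q_7 = 2.49 × 2.61 × 4.65 = 30.22 ft³/s
w_8 = (52.3 − 48.6)/2 = 1.85 ft; q_8 = 1.32 × 1.56 × 1.85 = 3.810 ft³/s
Q = Σ qᵢ = 518.0 ft³/s

518 ft³/s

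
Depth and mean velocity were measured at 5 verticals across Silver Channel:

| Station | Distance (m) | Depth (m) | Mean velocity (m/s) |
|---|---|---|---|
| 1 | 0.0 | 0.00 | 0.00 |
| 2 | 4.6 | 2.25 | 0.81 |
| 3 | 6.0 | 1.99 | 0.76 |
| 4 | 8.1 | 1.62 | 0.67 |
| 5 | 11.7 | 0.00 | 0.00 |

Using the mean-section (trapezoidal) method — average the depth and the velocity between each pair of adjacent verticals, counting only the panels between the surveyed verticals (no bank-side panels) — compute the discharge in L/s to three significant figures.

Panel 1-2: Δb = 4.6 m, d̄ = (0.00+2.25)/2 = 1.125, v̄ = (0.00+0.81)/2 = 0.405 → q = 4.6×1.125×0.405 = 2.096 m³/s
Panel 2-3: Δb = 1.4 m, d̄ = (2.25+1.99)/2 = 2.12, v̄ = (0.81+0.76)/2 = 0.785 → q = 1.4×2.12×0.785 = 2.330 m³/s
Panel 3-4: Δb = 2.1 m, d̄ = (1.99+1.62)/2 = 1.805, v̄ = (0.76+0.67)/2 = 0.715 → q = 2.1×1.805×0.715 = 2.710 m³/s
Panel 4-5: Δb = 3.6 m, d̄ = (1.62+0.00)/2 = 0.81, v̄ = (0.67+0.00)/2 = 0.335 → q = 3.6×0.81×0.335 = 0.9769 m³/s
Q = Σ q = 8.113 m³/s
= 8.113 × 1000 = 8113 L/s

8110 L/s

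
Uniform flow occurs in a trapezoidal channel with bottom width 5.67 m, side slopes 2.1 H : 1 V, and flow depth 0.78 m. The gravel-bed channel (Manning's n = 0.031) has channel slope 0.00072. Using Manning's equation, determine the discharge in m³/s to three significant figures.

3.56 m³/s

A = (b + z·y)·y = (5.67 + 2.1×0.78)×0.78 = 5.700 m²
P = b + 2y√(1+z²) = 5.67 + 2×0.78×√(1+2.1²) = 9.298 m
R = A/P = 5.700/9.298 = 0.6130 m
Q = (1/n)·A·R^(2/3)·S^(1/2) = (1/0.031) × 5.700 × 0.6130^(2/3) × 0.00072^(1/2) = 3.561 m³/s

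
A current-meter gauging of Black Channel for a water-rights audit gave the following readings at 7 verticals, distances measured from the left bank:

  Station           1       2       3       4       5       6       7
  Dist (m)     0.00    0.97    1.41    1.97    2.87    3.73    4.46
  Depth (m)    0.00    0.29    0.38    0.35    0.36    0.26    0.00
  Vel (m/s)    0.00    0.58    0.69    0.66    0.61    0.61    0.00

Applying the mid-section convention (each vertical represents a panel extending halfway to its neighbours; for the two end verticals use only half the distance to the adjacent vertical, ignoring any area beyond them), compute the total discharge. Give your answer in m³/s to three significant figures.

0.738 m³/s

w_2 = (1.41 − 0.00)/2 = 0.705 m; q_2 = 0.58 × 0.29 × 0.705 = 0.1186 m³/s
w_3 = (1.97 − 0.97)/2 = 0.5 m; q_3 = 0.69 × 0.38 × 0.5 = 0.1311 m³/s
w_4 = (2.87 − 1.41)/2 = 0.73 m; q_4 = 0.66 × 0.35 × 0.73 = 0.1686 m³/s
w_5 = (3.73 − 1.97)/2 = 0.88 m; q_5 = 0.61 × 0.36 × 0.88 = 0.1932 m³/s
w_6 = (4.46 − 2.87)/2 = 0.795 m; q_6 = 0.61 × 0.26 × 0.795 = 0.1261 m³/s
Stations 1, 7 contribute zero (depth or velocity is 0).
Q = Σ qᵢ = 0.7376 m³/s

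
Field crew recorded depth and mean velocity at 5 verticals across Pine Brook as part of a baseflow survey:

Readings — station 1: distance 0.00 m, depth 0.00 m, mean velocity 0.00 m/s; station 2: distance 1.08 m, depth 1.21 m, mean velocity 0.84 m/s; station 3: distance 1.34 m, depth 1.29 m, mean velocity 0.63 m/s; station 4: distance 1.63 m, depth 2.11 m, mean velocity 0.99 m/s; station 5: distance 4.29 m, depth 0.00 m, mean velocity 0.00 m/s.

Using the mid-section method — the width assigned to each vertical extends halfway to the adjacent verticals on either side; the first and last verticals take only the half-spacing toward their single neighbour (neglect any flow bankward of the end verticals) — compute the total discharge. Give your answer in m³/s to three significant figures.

w_2 = (1.34 − 0.00)/2 = 0.67 m; q_2 = 0.84 × 1.21 × 0.67 = 0.6810 m³/s
w_3 = (1.63 − 1.08)/2 = 0.275 m; q_3 = 0.63 × 1.29 × 0.275 = 0.2235 m³/s
w_4 = (4.29 − 1.34)/2 = 1.475 m; q_4 = 0.99 × 2.11 × 1.475 = 3.081 m³/s
Stations 1, 5 contribute zero (depth or velocity is 0).
Q = Σ qᵢ = 3.986 m³/s

3.99 m³/s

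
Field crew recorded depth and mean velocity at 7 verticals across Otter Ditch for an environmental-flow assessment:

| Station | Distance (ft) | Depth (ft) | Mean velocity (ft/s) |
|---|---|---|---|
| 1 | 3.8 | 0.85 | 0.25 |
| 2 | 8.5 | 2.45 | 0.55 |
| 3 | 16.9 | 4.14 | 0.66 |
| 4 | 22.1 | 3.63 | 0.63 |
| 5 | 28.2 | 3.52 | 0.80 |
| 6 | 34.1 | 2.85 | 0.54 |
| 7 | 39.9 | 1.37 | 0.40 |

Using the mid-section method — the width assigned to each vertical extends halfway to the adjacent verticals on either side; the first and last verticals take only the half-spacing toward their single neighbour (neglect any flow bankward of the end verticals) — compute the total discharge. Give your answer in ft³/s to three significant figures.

68.3 ft³/s

w_1 = (8.5 − 3.8)/2 = 2.35 ft; q_1 = 0.25 × 0.85 × 2.35 = 0.4994 ft³/s
w_2 = (16.9 − 3.8)/2 = 6.55 ft; q_2 = 0.55 × 2.45 × 6.55 = 8.826 ft³/s
w_3 = (22.1 − 8.5)/2 = 6.8 ft; q_3 = 0.66 × 4.14 × 6.8 = 18.58 ft³/s
w_4 = (28.2 − 16.9)/2 = 5.65 ft; q_4 = 0.63 × 3.63 × 5.65 = 12.92 ft³/s
w_5 = (34.1 − 22.1)/2 = 6 ft; q_5 = 0.80 × 3.52 × 6 = 16.90 ft³/s
w_6 = (39.9 − 28.2)/2 = 5.85 ft; q_6 = 0.54 × 2.85 × 5.85 = 9.003 ft³/s
w_7 = (39.9 − 34.1)/2 = 2.9 ft; q_7 = 0.40 × 1.37 × 2.9 = 1.589 ft³/s
Q = Σ qᵢ = 68.32 ft³/s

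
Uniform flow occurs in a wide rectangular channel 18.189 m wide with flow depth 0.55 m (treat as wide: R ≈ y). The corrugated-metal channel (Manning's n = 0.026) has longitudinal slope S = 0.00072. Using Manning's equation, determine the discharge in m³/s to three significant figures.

A = b·y = 18.189 × 0.55 = 10.00 m²
Wide channel: R ≈ y = 0.55 m
Q = (1/n)·A·R^(2/3)·S^(1/2) = (1/0.026) × 10.00 × 0.5500^(2/3) × 0.00072^(1/2) = 6.931 m³/s

6.93 m³/s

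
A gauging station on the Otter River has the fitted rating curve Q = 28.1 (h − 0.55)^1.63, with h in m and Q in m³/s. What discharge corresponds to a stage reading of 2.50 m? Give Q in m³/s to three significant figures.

Q = 28.1 × (2.50 − 0.55)^1.63 = 28.1 × 1.95^1.63 = 83.46 m³/s

83.5 m³/s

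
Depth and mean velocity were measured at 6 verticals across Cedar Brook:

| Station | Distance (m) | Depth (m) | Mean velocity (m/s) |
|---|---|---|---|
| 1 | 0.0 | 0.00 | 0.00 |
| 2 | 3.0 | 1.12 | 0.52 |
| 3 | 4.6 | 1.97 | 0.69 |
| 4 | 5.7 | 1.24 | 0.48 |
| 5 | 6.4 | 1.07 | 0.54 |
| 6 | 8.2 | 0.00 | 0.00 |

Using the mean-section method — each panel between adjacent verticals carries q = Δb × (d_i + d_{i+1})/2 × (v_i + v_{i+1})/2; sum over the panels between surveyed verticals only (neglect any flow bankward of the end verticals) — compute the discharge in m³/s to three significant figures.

3.64 m³/s

Panel 1-2: Δb = 3 m, d̄ = (0.00+1.12)/2 = 0.56, v̄ = (0.00+0.52)/2 = 0.26 → q = 3×0.56×0.26 = 0.4368 m³/s
Panel 2-3: Δb = 1.6 m, d̄ = (1.12+1.97)/2 = 1.545, v̄ = (0.52+0.69)/2 = 0.605 → q = 1.6×1.545×0.605 = 1.496 m³/s
Panel 3-4: Δb = 1.1 m, d̄ = (1.97+1.24)/2 = 1.605, v̄ = (0.69+0.48)/2 = 0.585 → q = 1.1×1.605×0.585 = 1.033 m³/s
Panel 4-5: Δb = 0.7 m, d̄ = (1.24+1.07)/2 = 1.155, v̄ = (0.48+0.54)/2 = 0.51 → q = 0.7×1.155×0.51 = 0.4123 m³/s
Panel 5-6: Δb = 1.8 m, d̄ = (1.07+0.00)/2 = 0.535, v̄ = (0.54+0.00)/2 = 0.27 → q = 1.8×0.535×0.27 = 0.2600 m³/s
Q = Σ q = 3.638 m³/s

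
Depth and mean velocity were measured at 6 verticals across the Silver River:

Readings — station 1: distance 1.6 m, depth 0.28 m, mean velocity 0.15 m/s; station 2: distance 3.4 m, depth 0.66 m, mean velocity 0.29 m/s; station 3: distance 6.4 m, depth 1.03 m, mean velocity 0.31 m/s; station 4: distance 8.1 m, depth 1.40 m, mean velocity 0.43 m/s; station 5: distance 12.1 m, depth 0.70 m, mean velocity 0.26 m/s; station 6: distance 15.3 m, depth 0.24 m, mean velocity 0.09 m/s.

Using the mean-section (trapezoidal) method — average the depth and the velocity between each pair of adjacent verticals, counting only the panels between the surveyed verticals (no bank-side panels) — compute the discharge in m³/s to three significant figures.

Panel 1-2: Δb = 1.8 m, d̄ = (0.28+0.66)/2 = 0.47, v̄ = (0.15+0.29)/2 = 0.22 → q = 1.8×0.47×0.22 = 0.1861 m³/s
Panel 2-3: Δb = 3 m, d̄ = (0.66+1.03)/2 = 0.845, v̄ = (0.29+0.31)/2 = 0.3 → q = 3×0.845×0.3 = 0.7605 m³/s
Panel 3-4: Δb = 1.7 m, d̄ = (1.03+1.40)/2 = 1.215, v̄ = (0.31+0.43)/2 = 0.37 → q = 1.7×1.215×0.37 = 0.7642 m³/s
Panel 4-5: Δb = 4 m, d̄ = (1.40+0.70)/2 = 1.05, v̄ = (0.43+0.26)/2 = 0.345 → q = 4×1.05×0.345 = 1.449 m³/s
Panel 5-6: Δb = 3.2 m, d̄ = (0.70+0.24)/2 = 0.47, v̄ = (0.26+0.09)/2 = 0.175 → q = 3.2×0.47×0.175 = 0.2632 m³/s
Q = Σ q = 3.423 m³/s

3.42 m³/s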